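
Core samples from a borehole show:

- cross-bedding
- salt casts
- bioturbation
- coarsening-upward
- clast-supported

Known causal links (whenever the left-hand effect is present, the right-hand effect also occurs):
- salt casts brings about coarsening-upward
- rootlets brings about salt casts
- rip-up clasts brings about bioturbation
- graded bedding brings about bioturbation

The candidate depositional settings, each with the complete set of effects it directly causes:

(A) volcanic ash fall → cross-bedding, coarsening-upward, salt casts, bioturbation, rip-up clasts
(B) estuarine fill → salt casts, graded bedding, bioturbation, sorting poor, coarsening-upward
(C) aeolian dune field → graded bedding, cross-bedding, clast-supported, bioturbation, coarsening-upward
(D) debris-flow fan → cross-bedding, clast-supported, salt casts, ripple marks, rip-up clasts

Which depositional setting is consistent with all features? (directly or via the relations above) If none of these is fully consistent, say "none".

D

Per-candidate check:
(A) volcanic ash fall — does not account for clast-supported
(B) estuarine fill — cross-bedding NO; salt casts yes; bioturbation yes; coarsening-upward yes; clast-supported NO
(C) aeolian dune field — cross-bedding yes; salt casts NO; bioturbation yes; coarsening-upward yes; clast-supported yes
(D) debris-flow fan — cross-bedding yes; salt casts yes; bioturbation yes (via rip-up clasts → bioturbation); coarsening-upward yes (via salt casts → coarsening-upward); clast-supported yes
(D) is the only candidate with no mismatches.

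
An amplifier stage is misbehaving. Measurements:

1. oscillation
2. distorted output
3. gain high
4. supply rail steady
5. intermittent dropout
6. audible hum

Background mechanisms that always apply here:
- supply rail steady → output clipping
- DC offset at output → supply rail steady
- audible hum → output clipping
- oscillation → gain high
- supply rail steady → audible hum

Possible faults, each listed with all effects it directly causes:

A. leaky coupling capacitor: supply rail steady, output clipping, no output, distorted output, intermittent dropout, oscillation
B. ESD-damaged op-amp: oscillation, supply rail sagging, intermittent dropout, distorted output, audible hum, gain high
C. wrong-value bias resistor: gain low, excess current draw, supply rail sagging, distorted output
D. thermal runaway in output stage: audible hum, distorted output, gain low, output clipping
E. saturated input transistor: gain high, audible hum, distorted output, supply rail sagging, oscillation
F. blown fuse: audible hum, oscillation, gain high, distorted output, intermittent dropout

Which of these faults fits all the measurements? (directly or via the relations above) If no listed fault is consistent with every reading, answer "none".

A

Testing each hypothesis:
(A) leaky coupling capacitor — accounts for every observation (gain high via oscillation → gain high)
(B) ESD-damaged op-amp — fails on supply rail steady (predicts supply rail sagging, not supply rail steady)
(C) wrong-value bias resistor — fails on oscillation, gain high, supply rail steady, intermittent dropout, audible hum (predicts gain low, not gain high; predicts supply rail sagging, not supply rail steady)
(D) thermal runaway in output stage — oscillation NO; distorted output yes; gain high NO; supply rail steady NO; intermittent dropout NO; audible hum yes
(E) saturated input transistor — oscillation yes; distorted output yes; gain high yes; supply rail steady NO; intermittent dropout NO; audible hum yes
(F) blown fuse — does not account for supply rail steady
(A) alone accounts for all the evidence.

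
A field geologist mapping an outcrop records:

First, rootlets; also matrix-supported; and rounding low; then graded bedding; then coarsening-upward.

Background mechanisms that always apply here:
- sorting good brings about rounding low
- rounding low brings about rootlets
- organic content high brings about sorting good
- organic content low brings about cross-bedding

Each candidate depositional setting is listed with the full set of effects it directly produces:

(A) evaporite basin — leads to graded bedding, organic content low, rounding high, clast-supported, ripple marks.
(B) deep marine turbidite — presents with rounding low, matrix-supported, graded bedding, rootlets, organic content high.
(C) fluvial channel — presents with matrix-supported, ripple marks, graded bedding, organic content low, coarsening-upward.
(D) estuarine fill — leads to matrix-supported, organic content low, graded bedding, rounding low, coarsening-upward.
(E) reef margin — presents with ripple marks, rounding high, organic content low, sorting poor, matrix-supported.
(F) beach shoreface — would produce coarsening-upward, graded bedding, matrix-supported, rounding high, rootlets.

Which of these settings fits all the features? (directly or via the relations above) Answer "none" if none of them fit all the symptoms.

For each candidate, compare predicted effects to what was observed:
(A) evaporite basin — rootlets NO; matrix-supported NO; rounding low NO; graded bedding yes; coarsening-upward NO
(B) deep marine turbidite — rootlets yes; matrix-supported yes; rounding low yes; graded bedding yes; coarsening-upward NO
(C) fluvial channel — does not account for rootlets, rounding low
(D) estuarine fill — accounts for every observation (rootlets by rounding low → rootlets)
(E) reef margin — rootlets NO; matrix-supported yes; rounding low NO; graded bedding NO; coarsening-upward NO
(F) beach shoreface — rootlets yes; matrix-supported yes; rounding low NO; graded bedding yes; coarsening-upward yes
(D) is the only candidate with no mismatches.

D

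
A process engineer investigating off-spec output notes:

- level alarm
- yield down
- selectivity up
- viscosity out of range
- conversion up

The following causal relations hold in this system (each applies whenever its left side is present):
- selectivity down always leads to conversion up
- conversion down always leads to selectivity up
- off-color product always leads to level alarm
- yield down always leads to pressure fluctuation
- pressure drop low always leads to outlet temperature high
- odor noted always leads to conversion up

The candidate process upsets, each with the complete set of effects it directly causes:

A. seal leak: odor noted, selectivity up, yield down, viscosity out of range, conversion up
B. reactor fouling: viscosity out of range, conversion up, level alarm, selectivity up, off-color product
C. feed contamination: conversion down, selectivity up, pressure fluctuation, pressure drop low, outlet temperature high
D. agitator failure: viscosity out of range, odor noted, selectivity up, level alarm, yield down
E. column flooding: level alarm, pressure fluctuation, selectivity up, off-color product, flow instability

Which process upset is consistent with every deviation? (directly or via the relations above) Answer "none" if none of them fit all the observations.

D

Per-candidate check:
(A) seal leak — level alarm miss; yield down match; selectivity up match; viscosity out of range match; conversion up match
(B) reactor fouling — level alarm match; yield down miss; selectivity up match; viscosity out of range match; conversion up match
(C) feed contamination — fails on level alarm, yield down, viscosity out of range, conversion up (predicts conversion down, not conversion up)
(D) agitator failure — level alarm match; yield down match; selectivity up match; viscosity out of range match; conversion up match (by odor noted → conversion up)
(E) column flooding — does not account for yield down, viscosity out of range, conversion up
(D) alone accounts for all the evidence.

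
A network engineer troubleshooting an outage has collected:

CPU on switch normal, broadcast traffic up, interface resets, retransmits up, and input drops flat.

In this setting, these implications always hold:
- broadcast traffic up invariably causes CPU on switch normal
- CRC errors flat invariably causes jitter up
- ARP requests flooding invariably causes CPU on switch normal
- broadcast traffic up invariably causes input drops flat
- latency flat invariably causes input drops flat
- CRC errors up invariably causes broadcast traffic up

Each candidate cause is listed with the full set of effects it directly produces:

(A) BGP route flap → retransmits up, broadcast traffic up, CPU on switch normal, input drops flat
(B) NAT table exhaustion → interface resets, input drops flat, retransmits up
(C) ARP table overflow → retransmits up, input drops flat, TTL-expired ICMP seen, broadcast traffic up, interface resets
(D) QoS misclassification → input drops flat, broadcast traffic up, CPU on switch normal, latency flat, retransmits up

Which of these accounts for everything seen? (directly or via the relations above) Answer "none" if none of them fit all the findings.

C

Testing each hypothesis:
(A) BGP route flap — CPU on switch normal yes; broadcast traffic up yes; interface resets NO; retransmits up yes; input drops flat yes
(B) NAT table exhaustion — CPU on switch normal NO; broadcast traffic up NO; interface resets yes; retransmits up yes; input drops flat yes
(C) ARP table overflow — accounts for every observation (CPU on switch normal through broadcast traffic up → CPU on switch normal)
(D) QoS misclassification — CPU on switch normal yes; broadcast traffic up yes; interface resets NO; retransmits up yes; input drops flat yes
(C) is the only candidate with no mismatches.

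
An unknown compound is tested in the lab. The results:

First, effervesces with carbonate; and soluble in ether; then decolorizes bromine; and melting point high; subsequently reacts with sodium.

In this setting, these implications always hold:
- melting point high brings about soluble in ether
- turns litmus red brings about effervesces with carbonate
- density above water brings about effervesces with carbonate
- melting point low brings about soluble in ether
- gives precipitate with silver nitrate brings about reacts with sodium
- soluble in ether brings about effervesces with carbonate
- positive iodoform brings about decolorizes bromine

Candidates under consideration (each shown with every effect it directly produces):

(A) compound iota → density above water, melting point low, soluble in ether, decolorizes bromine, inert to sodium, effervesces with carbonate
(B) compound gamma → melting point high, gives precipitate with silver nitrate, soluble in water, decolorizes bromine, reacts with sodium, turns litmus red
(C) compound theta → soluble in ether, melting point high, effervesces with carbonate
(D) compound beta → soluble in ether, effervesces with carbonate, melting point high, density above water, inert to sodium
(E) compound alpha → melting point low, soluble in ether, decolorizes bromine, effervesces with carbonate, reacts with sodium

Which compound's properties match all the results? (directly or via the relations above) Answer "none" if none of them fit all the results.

B

Testing each hypothesis:
(A) compound iota — fails on melting point high, reacts with sodium (predicts melting point low, not melting point high; predicts inert to sodium, not reacts with sodium)
(B) compound gamma — effervesces with carbonate + (via turns litmus red → effervesces with carbonate); soluble in ether + (via melting point high → soluble in ether); decolorizes bromine +; melting point high +; reacts with sodium +
(C) compound theta — does not account for decolorizes bromine, reacts with sodium
(D) compound beta — fails on decolorizes bromine, reacts with sodium (predicts inert to sodium, not reacts with sodium)
(E) compound alpha — effervesces with carbonate +; soluble in ether +; decolorizes bromine +; melting point high -; reacts with sodium +
(B) alone accounts for all the evidence.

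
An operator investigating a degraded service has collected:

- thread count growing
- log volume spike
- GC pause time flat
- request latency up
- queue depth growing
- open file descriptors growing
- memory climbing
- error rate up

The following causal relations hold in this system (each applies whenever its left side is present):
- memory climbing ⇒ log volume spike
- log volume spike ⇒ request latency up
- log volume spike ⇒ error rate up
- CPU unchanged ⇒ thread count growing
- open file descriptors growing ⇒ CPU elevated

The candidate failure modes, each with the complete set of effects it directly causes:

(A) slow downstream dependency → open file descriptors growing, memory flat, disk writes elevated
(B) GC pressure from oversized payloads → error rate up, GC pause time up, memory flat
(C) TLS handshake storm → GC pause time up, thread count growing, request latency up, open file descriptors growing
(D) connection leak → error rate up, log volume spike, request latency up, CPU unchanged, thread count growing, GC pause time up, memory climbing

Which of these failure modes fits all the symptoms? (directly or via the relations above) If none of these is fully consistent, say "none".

none

Checking each candidate against the observations:
(A) slow downstream dependency — fails on thread count growing, log volume spike, GC pause time flat, request latency up, queue depth growing, memory climbing, error rate up (predicts memory flat, not memory climbing)
(B) GC pressure from oversized payloads — thread count growing NO; log volume spike NO; GC pause time flat NO; request latency up NO; queue depth growing NO; open file descriptors growing NO; memory climbing NO; error rate up yes
(C) TLS handshake storm — thread count growing yes; log volume spike NO; GC pause time flat NO; request latency up yes; queue depth growing NO; open file descriptors growing yes; memory climbing NO; error rate up NO
(D) connection leak — fails on GC pause time flat, queue depth growing, open file descriptors growing (predicts GC pause time up, not GC pause time flat)
None of the listed candidates fits everything.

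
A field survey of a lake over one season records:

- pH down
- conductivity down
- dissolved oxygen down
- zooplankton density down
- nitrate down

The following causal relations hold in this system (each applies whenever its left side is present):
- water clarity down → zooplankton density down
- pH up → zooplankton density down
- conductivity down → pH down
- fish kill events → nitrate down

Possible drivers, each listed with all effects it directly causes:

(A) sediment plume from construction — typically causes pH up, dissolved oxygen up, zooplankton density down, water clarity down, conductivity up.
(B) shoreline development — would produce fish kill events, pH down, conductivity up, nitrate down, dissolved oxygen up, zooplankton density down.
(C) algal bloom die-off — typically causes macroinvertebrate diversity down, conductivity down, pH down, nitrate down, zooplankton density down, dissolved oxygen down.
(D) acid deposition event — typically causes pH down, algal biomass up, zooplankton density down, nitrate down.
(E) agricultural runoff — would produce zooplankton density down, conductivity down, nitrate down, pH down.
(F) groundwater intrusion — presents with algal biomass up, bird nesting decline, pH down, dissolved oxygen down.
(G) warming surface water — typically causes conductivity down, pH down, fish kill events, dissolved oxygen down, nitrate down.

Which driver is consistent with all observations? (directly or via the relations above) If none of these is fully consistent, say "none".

C

For each candidate, compare predicted effects to what was observed:
(A) sediment plume from construction — fails on pH down, conductivity down, dissolved oxygen down, nitrate down (predicts pH up, not pH down; predicts conductivity up, not conductivity down; predicts dissolved oxygen up, not dissolved oxygen down)
(B) shoreline development — pH down ✓; conductivity down ✗; dissolved oxygen down ✗; zooplankton density down ✓; nitrate down ✓
(C) algal bloom die-off — accounts for every observation
(D) acid deposition event — pH down ✓; conductivity down ✗; dissolved oxygen down ✗; zooplankton density down ✓; nitrate down ✓
(E) agricultural runoff — pH down ✓; conductivity down ✓; dissolved oxygen down ✗; zooplankton density down ✓; nitrate down ✓
(F) groundwater intrusion — does not account for conductivity down, zooplankton density down, nitrate down
(G) warming surface water — does not account for zooplankton density down
(C) is the only candidate with no mismatches.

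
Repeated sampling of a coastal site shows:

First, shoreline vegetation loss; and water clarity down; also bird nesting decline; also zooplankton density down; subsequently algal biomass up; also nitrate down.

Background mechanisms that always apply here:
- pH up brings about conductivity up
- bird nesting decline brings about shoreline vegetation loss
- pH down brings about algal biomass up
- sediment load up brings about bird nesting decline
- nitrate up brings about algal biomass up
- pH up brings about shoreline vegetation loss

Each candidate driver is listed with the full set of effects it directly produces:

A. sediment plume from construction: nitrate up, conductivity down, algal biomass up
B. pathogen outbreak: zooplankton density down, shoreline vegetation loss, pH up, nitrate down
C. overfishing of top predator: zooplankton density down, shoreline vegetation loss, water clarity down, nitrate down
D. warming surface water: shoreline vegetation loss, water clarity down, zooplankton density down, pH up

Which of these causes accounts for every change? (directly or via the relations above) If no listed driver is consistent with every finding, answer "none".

For each candidate, compare predicted effects to what was observed:
(A) sediment plume from construction — shoreline vegetation loss -; water clarity down -; bird nesting decline -; zooplankton density down -; algal biomass up +; nitrate down -
(B) pathogen outbreak — shoreline vegetation loss +; water clarity down -; bird nesting decline -; zooplankton density down +; algal biomass up -; nitrate down +
(C) overfishing of top predator — does not account for bird nesting decline, algal biomass up
(D) warming surface water — shoreline vegetation loss +; water clarity down +; bird nesting decline -; zooplankton density down +; algal biomass up -; nitrate down -
Every candidate fails on at least one observation.

none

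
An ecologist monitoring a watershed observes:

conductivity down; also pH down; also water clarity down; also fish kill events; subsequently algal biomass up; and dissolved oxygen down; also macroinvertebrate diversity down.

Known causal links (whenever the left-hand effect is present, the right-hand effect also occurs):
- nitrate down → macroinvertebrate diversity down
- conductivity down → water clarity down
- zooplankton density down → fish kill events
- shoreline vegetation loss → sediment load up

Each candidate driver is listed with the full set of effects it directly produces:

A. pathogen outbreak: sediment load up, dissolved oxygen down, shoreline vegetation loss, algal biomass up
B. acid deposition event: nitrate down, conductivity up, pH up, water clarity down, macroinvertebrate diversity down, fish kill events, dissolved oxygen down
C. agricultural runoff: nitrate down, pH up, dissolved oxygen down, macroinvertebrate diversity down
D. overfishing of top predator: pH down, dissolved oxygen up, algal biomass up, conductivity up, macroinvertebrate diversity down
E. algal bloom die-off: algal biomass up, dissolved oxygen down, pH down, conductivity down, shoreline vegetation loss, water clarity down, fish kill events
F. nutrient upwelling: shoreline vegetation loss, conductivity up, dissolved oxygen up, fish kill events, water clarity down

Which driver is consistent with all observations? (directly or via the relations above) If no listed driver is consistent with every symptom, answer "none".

none

Per-candidate check:
(A) pathogen outbreak — conductivity down -; pH down -; water clarity down -; fish kill events -; algal biomass up +; dissolved oxygen down +; macroinvertebrate diversity down -
(B) acid deposition event — conductivity down -; pH down -; water clarity down +; fish kill events +; algal biomass up -; dissolved oxygen down +; macroinvertebrate diversity down +
(C) agricultural runoff — fails on conductivity down, pH down, water clarity down, fish kill events, algal biomass up (predicts pH up, not pH down)
(D) overfishing of top predator — conductivity down -; pH down +; water clarity down -; fish kill events -; algal biomass up +; dissolved oxygen down -; macroinvertebrate diversity down +
(E) algal bloom die-off — conductivity down +; pH down +; water clarity down +; fish kill events +; algal biomass up +; dissolved oxygen down +; macroinvertebrate diversity down -
(F) nutrient upwelling — conductivity down -; pH down -; water clarity down +; fish kill events +; algal biomass up -; dissolved oxygen down -; macroinvertebrate diversity down -
Every candidate fails on at least one observation.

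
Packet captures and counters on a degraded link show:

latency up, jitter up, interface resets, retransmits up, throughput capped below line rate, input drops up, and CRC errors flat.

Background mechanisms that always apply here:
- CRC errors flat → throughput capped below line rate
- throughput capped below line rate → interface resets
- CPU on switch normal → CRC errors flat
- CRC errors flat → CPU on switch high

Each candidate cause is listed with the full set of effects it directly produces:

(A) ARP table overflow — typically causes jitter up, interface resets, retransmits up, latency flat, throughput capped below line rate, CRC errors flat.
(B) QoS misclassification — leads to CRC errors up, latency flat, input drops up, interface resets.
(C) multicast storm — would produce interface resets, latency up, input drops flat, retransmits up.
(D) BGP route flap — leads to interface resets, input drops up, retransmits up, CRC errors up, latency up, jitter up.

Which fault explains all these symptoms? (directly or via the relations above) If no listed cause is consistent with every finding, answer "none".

Testing each hypothesis:
(A) ARP table overflow — latency up NO; jitter up yes; interface resets yes; retransmits up yes; throughput capped below line rate yes; input drops up NO; CRC errors flat yes
(B) QoS misclassification — fails on latency up, jitter up, retransmits up, throughput capped below line rate, CRC errors flat (predicts latency flat, not latency up; predicts CRC errors up, not CRC errors flat)
(C) multicast storm — fails on jitter up, throughput capped below line rate, input drops up, CRC errors flat (predicts input drops flat, not input drops up)
(D) BGP route flap — latency up yes; jitter up yes; interface resets yes; retransmits up yes; throughput capped below line rate NO; input drops up yes; CRC errors flat NO
Every candidate fails on at least one observation.

none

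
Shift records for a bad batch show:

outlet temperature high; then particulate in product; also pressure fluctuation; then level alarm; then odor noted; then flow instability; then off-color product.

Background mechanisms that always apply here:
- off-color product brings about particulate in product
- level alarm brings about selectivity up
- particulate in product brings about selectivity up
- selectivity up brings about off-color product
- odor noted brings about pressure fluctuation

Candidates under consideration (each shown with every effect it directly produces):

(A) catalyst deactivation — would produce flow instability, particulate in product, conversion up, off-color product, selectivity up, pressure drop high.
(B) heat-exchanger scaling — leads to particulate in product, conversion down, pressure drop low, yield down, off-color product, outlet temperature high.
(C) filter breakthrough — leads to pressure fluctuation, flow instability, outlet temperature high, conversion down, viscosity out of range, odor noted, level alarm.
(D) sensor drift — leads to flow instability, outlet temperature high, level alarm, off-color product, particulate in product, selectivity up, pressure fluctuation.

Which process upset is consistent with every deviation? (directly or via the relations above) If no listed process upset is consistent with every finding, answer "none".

Checking each candidate against the observations:
(A) catalyst deactivation — outlet temperature high ✗; particulate in product ✓; pressure fluctuation ✗; level alarm ✗; odor noted ✗; flow instability ✓; off-color product ✓
(B) heat-exchanger scaling — outlet temperature high ✓; particulate in product ✓; pressure fluctuation ✗; level alarm ✗; odor noted ✗; flow instability ✗; off-color product ✓
(C) filter breakthrough — accounts for every observation (particulate in product through level alarm → selectivity up → off-color product → particulate in product)
(D) sensor drift — outlet temperature high ✓; particulate in product ✓; pressure fluctuation ✓; level alarm ✓; odor noted ✗; flow instability ✓; off-color product ✓
Only (C) is consistent with every observation.

C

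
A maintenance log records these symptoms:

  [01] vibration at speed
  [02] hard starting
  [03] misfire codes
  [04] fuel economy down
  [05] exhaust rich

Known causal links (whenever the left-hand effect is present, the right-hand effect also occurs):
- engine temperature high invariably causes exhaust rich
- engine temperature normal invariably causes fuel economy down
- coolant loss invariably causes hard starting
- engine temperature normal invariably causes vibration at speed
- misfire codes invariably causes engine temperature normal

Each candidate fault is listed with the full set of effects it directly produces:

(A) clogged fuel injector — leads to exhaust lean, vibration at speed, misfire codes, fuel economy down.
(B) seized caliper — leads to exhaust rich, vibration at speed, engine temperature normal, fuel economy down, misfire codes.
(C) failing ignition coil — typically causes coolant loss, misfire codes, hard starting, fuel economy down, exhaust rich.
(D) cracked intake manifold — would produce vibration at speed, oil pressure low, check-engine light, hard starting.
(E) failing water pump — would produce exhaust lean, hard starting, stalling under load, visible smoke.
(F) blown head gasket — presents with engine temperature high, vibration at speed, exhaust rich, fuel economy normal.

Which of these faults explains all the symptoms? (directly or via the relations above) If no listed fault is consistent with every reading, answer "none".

C

Testing each hypothesis:
(A) clogged fuel injector — vibration at speed ✓; hard starting ✗; misfire codes ✓; fuel economy down ✓; exhaust rich ✗
(B) seized caliper — does not account for hard starting
(C) failing ignition coil — vibration at speed ✓ (via misfire codes → engine temperature normal → vibration at speed); hard starting ✓; misfire codes ✓; fuel economy down ✓; exhaust rich ✓
(D) cracked intake manifold — does not account for misfire codes, fuel economy down, exhaust rich
(E) failing water pump — vibration at speed ✗; hard starting ✓; misfire codes ✗; fuel economy down ✗; exhaust rich ✗
(F) blown head gasket — fails on hard starting, misfire codes, fuel economy down (predicts fuel economy normal, not fuel economy down)
(C) alone accounts for all the evidence.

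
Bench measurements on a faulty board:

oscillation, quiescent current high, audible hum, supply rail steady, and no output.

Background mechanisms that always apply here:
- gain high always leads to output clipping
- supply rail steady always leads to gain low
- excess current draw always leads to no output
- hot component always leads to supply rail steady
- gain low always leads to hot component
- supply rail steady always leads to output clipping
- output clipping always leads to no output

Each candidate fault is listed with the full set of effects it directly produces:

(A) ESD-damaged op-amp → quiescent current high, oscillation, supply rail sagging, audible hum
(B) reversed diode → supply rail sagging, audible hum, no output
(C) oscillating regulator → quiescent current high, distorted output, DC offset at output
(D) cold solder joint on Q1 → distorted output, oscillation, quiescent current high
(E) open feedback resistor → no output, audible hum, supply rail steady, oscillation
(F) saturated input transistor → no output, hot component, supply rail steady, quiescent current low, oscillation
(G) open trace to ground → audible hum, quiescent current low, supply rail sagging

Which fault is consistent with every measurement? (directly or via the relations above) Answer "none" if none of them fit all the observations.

For each candidate, compare predicted effects to what was observed:
(A) ESD-damaged op-amp — oscillation +; quiescent current high +; audible hum +; supply rail steady -; no output -
(B) reversed diode — oscillation -; quiescent current high -; audible hum +; supply rail steady -; no output +
(C) oscillating regulator — does not account for oscillation, audible hum, supply rail steady, no output
(D) cold solder joint on Q1 — does not account for audible hum, supply rail steady, no output
(E) open feedback resistor — does not account for quiescent current high
(F) saturated input transistor — fails on quiescent current high, audible hum (predicts quiescent current low, not quiescent current high)
(G) open trace to ground — fails on oscillation, quiescent current high, supply rail steady, no output (predicts quiescent current low, not quiescent current high; predicts supply rail sagging, not supply rail steady)
Every candidate fails on at least one observation.

none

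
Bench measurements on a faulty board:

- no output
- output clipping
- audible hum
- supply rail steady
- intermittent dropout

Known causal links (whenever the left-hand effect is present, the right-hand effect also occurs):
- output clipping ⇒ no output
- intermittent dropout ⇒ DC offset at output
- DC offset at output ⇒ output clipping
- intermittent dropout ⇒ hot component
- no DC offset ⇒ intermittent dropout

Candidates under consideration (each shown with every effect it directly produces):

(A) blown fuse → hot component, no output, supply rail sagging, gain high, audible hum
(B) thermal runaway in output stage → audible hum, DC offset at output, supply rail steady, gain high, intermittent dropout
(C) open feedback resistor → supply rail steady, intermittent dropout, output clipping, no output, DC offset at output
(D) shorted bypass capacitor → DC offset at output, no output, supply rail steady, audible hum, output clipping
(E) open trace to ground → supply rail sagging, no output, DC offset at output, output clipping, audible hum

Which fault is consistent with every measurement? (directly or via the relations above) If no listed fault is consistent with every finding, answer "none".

Checking each candidate against the observations:
(A) blown fuse — fails on output clipping, supply rail steady, intermittent dropout (predicts supply rail sagging, not supply rail steady)
(B) thermal runaway in output stage — no output + (by DC offset at output → output clipping → no output); output clipping + (by DC offset at output → output clipping); audible hum +; supply rail steady +; intermittent dropout +
(C) open feedback resistor — no output +; output clipping +; audible hum -; supply rail steady +; intermittent dropout +
(D) shorted bypass capacitor — no output +; output clipping +; audible hum +; supply rail steady +; intermittent dropout -
(E) open trace to ground — fails on supply rail steady, intermittent dropout (predicts supply rail sagging, not supply rail steady)
Only (B) is consistent with every observation.

B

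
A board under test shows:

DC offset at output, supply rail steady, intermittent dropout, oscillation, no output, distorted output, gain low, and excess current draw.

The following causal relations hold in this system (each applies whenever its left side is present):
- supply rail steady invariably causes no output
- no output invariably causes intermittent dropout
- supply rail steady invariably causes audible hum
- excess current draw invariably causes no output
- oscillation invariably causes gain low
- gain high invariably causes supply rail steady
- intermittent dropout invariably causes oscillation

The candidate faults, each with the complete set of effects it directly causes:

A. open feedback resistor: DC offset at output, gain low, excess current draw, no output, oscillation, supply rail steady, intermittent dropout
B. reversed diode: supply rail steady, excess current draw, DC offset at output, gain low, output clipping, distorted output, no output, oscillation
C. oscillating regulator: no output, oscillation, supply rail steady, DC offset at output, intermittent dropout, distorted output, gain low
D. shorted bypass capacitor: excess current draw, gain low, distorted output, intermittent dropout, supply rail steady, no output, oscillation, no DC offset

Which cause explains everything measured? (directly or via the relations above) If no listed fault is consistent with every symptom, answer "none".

Per-candidate check:
(A) open feedback resistor — DC offset at output ✓; supply rail steady ✓; intermittent dropout ✓; oscillation ✓; no output ✓; distorted output ✗; gain low ✓; excess current draw ✓
(B) reversed diode — DC offset at output ✓; supply rail steady ✓; intermittent dropout ✓ (via no output → intermittent dropout); oscillation ✓; no output ✓; distorted output ✓; gain low ✓; excess current draw ✓
(C) oscillating regulator — DC offset at output ✓; supply rail steady ✓; intermittent dropout ✓; oscillation ✓; no output ✓; distorted output ✓; gain low ✓; excess current draw ✗
(D) shorted bypass capacitor — DC offset at output ✗; supply rail steady ✓; intermittent dropout ✓; oscillation ✓; no output ✓; distorted output ✓; gain low ✓; excess current draw ✓
(B) alone accounts for all the evidence.

B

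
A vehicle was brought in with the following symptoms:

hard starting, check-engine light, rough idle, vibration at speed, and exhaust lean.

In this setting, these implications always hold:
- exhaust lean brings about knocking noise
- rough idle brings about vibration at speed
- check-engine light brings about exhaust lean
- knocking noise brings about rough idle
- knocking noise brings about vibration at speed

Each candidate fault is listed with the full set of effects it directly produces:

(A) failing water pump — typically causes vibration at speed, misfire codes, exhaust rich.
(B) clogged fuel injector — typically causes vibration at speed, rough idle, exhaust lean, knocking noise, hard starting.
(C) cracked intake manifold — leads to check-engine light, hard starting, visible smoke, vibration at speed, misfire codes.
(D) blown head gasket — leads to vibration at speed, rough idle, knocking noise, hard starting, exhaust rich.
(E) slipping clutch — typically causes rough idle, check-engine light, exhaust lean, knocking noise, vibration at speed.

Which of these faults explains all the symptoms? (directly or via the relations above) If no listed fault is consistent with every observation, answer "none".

C

Checking each candidate against the observations:
(A) failing water pump — fails on hard starting, check-engine light, rough idle, exhaust lean (predicts exhaust rich, not exhaust lean)
(B) clogged fuel injector — does not account for check-engine light
(C) cracked intake manifold — hard starting +; check-engine light +; rough idle + (via check-engine light → exhaust lean → knocking noise → rough idle); vibration at speed +; exhaust lean + (via check-engine light → exhaust lean)
(D) blown head gasket — fails on check-engine light, exhaust lean (predicts exhaust rich, not exhaust lean)
(E) slipping clutch — does not account for hard starting
(C) is the only candidate with no mismatches.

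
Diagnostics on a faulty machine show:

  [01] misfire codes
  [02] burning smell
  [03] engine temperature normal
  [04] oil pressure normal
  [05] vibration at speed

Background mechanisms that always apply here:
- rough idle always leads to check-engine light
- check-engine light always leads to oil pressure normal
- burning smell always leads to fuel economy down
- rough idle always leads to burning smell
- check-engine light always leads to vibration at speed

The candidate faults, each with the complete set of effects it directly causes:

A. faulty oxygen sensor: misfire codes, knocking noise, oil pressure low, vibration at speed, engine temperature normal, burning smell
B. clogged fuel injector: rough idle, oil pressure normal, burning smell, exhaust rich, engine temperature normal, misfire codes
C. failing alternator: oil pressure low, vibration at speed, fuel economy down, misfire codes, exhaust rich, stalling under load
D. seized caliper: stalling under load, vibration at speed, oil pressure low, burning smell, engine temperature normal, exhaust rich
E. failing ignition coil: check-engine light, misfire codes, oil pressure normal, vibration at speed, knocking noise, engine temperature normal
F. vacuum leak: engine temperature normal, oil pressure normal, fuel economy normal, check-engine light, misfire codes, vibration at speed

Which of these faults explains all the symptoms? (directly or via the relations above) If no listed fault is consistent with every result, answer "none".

B

Testing each hypothesis:
(A) faulty oxygen sensor — misfire codes yes; burning smell yes; engine temperature normal yes; oil pressure normal NO; vibration at speed yes
(B) clogged fuel injector — accounts for every observation (vibration at speed via rough idle → check-engine light → vibration at speed)
(C) failing alternator — misfire codes yes; burning smell NO; engine temperature normal NO; oil pressure normal NO; vibration at speed yes
(D) seized caliper — fails on misfire codes, oil pressure normal (predicts oil pressure low, not oil pressure normal)
(E) failing ignition coil — misfire codes yes; burning smell NO; engine temperature normal yes; oil pressure normal yes; vibration at speed yes
(F) vacuum leak — misfire codes yes; burning smell NO; engine temperature normal yes; oil pressure normal yes; vibration at speed yes
(B) alone accounts for all the evidence.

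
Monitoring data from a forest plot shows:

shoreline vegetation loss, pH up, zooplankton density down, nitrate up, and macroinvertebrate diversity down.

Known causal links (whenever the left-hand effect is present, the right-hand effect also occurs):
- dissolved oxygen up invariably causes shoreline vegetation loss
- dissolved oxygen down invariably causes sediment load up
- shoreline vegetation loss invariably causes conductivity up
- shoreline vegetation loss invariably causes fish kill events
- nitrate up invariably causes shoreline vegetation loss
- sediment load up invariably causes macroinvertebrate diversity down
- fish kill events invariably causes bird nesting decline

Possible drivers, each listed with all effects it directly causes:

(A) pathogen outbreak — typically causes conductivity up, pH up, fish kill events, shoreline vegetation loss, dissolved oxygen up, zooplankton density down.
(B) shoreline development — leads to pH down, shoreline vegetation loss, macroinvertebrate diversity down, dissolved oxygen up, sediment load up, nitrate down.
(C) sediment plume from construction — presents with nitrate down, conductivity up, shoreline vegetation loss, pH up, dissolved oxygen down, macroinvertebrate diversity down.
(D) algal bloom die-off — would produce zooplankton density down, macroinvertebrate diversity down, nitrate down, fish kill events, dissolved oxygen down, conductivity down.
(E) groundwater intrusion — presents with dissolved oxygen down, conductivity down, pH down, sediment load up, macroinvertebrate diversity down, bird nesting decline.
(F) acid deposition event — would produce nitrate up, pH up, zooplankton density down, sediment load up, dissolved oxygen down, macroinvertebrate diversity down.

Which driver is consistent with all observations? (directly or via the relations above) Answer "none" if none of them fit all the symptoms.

Checking each candidate against the observations:
(A) pathogen outbreak — does not account for nitrate up, macroinvertebrate diversity down
(B) shoreline development — shoreline vegetation loss ✓; pH up ✗; zooplankton density down ✗; nitrate up ✗; macroinvertebrate diversity down ✓
(C) sediment plume from construction — shoreline vegetation loss ✓; pH up ✓; zooplankton density down ✗; nitrate up ✗; macroinvertebrate diversity down ✓
(D) algal bloom die-off — shoreline vegetation loss ✗; pH up ✗; zooplankton density down ✓; nitrate up ✗; macroinvertebrate diversity down ✓
(E) groundwater intrusion — fails on shoreline vegetation loss, pH up, zooplankton density down, nitrate up (predicts pH down, not pH up)
(F) acid deposition event — accounts for every observation (shoreline vegetation loss via nitrate up → shoreline vegetation loss)
(F) alone accounts for all the evidence.

F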